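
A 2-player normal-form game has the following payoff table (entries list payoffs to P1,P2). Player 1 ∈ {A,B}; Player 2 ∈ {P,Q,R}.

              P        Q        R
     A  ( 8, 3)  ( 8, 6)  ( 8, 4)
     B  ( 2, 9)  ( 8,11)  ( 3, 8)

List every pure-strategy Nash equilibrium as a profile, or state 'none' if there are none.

Nash profiles: (A,Q), (B,Q)

(A,P): not NE [P2→Q gives 6>3]
(A,Q): NE
(A,R): not NE [P2→Q gives 6>4]
(B,P): not NE [P1→A gives 8>2; P2→Q gives 11>9]
(B,Q): NE
(B,R): not NE [P1→A gives 8>3; P2→Q gives 11>8]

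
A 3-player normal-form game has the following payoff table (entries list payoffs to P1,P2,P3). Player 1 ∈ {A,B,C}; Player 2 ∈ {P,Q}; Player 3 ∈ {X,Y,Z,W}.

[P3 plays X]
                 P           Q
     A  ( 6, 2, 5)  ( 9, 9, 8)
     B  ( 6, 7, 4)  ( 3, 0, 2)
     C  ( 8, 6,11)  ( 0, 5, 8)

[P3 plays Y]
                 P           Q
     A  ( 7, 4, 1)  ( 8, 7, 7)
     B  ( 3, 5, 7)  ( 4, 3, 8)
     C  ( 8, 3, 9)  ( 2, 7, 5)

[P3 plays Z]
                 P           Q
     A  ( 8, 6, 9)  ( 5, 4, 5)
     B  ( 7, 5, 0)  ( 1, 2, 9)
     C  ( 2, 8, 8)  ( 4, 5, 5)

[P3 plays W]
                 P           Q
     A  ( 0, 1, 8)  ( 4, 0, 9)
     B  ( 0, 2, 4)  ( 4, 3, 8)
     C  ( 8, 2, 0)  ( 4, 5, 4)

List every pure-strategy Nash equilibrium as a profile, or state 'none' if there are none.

(A,P,X): not NE [P1→C gives 8>6; P2→Q gives 9>2; P3→Z gives 9>5]
(A,P,Y): not NE [P1→C gives 8>7; P2→Q gives 7>4; P3→Z gives 9>1]
(A,P,Z): NE
(A,P,W): not NE [P1→C gives 8>0; P3→Z gives 9>8]
(A,Q,X): not NE [P3→W gives 9>8]
(A,Q,Y): not NE [P3→W gives 9>7]
(A,Q,Z): not NE [P2→P gives 6>4; P3→W gives 9>5]
(A,Q,W): not NE [P2→P gives 1>0]
(B,P,X): not NE [P1→C gives 8>6; P3→Y gives 7>4]
(B,P,Y): not NE [P1→C gives 8>3]
(B,P,Z): not NE [P1→A gives 8>7; P3→Y gives 7>0]
(B,P,W): not NE [P1→C gives 8>0; P2→Q gives 3>2; P3→Y gives 7>4]
(B,Q,X): not NE [P1→A gives 9>3; P2→P gives 7>0; P3→Z gives 9>2]
(B,Q,Y): not NE [P1→A gives 8>4; P2→P gives 5>3; P3→Z gives 9>8]
(B,Q,Z): not NE [P1→A gives 5>1; P2→P gives 5>2]
(B,Q,W): not NE [P3→Z gives 9>8]
(C,P,X): NE
(C,P,Y): not NE [P2→Q gives 7>3; P3→X gives 11>9]
(C,P,Z): not NE [P1→A gives 8>2; P3→X gives 11>8]
(C,P,W): not NE [P2→Q gives 5>2; P3→X gives 11>0]
(C,Q,X): not NE [P1→A gives 9>0; P2→P gives 6>5]
(C,Q,Y): not NE [P1→A gives 8>2; P3→X gives 8>5]
(C,Q,Z): not NE [P1→A gives 5>4; P2→P gives 8>5; P3→X gives 8>5]
(C,Q,W): not NE [P3→X gives 8>4]

Nash profiles: (A,P,Z), (C,P,X)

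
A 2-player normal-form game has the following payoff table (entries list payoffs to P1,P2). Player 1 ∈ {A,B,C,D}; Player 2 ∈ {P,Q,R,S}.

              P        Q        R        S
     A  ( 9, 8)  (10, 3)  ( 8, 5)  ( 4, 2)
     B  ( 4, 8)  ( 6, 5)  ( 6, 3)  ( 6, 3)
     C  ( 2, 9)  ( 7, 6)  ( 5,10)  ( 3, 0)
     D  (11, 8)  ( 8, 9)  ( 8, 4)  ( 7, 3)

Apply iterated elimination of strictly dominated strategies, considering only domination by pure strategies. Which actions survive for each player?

IESDS → P1:{A,D} P2:{P,Q}

P1 drop B (D beats it: P:11>4 Q:8>6 R:8>6 S:7>6)
P1 drop C (A beats it: P:9>2 Q:10>7 R:8>5 S:4>3)
P2 drop R (P beats it: A:8>5 D:8>4)
P2 drop S (P beats it: A:8>2 D:8>3)
P1→{A,D} P2→{P,Q}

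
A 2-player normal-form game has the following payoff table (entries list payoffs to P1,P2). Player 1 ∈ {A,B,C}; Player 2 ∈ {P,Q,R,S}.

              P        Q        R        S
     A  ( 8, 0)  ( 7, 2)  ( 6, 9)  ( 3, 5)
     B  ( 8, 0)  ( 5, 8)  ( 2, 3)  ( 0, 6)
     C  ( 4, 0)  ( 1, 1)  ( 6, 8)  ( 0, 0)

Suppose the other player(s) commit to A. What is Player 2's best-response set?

u_2(P vs A) = 0
u_2(Q vs A) = 2
u_2(R vs A) = 9
u_2(S vs A) = 5
max payoff 9 at {R}

BR_2 = {R}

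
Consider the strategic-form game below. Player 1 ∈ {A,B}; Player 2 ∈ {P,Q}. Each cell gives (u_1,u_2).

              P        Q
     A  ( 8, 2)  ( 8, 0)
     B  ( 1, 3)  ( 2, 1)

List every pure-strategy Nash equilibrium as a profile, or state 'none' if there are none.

PSNE = {(A,P)}

(A,P): NE
(A,Q): not NE [P2→P gives 2>0]
(B,P): not NE [P1→A gives 8>1]
(B,Q): not NE [P1→A gives 8>2; P2→P gives 3>1]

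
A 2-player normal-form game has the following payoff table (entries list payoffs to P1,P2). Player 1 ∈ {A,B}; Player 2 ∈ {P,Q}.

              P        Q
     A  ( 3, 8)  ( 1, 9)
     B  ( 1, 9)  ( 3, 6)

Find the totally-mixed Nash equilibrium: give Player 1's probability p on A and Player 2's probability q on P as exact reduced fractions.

P1 indiff ⇒ q·3+(1-q)·1 = q·1+(1-q)·3 ⇒ q(2) = (1-q)(2) ⇒ q = 1/2
P2 indiff ⇒ p·8+(1-p)·9 = p·9+(1-p)·6 ⇒ p(-1) = (1-p)(-3) ⇒ p = 3/4

P1 mixes 3/4 on A; P2 mixes 1/2 on P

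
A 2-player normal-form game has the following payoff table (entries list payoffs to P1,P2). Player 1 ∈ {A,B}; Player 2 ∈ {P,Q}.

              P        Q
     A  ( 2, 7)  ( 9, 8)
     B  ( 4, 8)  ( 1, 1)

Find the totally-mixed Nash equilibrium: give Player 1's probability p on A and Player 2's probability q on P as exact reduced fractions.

P1 indiff ⇒ q·2+(1-q)·9 = q·4+(1-q)·1 ⇒ q(-2) = (1-q)(-8) ⇒ q = 4/5
P2 indiff ⇒ p·7+(1-p)·8 = p·8+(1-p)·1 ⇒ p(-1) = (1-p)(-7) ⇒ p = 7/8

P1 mixes 7/8 on A; P2 mixes 4/5 on P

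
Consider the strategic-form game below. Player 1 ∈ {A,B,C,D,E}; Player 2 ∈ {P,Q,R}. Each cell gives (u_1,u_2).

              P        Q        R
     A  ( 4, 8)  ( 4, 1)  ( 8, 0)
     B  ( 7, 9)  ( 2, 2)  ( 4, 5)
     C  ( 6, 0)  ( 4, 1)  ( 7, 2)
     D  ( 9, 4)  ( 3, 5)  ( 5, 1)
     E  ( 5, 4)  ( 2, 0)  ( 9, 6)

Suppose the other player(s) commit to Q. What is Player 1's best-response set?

u_1(A vs Q) = 4
u_1(B vs Q) = 2
u_1(C vs Q) = 4
u_1(D vs Q) = 3
u_1(E vs Q) = 2
max payoff 4 at {A,C}

argmax u_1 = {A,C}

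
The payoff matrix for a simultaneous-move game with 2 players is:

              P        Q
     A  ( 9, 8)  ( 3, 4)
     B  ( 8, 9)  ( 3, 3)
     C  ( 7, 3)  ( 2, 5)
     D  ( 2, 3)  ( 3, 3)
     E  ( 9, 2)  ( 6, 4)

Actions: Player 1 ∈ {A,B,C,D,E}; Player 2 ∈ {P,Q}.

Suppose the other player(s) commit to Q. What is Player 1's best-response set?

u_1(A vs Q) = 3
u_1(B vs Q) = 3
u_1(C vs Q) = 2
u_1(D vs Q) = 3
u_1(E vs Q) = 6
max payoff 6 at {E}

argmax u_1 = {E}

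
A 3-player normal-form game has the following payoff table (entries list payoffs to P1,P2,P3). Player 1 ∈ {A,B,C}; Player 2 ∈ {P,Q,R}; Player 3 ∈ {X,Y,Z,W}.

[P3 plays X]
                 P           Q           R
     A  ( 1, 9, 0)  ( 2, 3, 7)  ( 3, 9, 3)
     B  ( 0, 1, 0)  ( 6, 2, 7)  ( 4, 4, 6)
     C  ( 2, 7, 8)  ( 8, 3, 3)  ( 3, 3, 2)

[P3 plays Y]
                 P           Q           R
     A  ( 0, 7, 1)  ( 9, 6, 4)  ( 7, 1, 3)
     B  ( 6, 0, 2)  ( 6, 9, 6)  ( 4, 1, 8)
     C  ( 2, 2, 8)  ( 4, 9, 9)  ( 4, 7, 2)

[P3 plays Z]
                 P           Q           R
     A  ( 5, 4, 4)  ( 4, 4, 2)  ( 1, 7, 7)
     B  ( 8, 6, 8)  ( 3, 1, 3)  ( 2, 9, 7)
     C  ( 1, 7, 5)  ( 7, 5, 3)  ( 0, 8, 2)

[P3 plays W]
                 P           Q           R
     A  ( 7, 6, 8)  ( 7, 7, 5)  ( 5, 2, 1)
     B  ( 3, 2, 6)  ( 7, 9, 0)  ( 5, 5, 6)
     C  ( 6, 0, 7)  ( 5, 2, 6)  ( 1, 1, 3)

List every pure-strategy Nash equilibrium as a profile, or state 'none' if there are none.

(A,P,X): not NE [P1→C gives 2>1; P3→W gives 8>0]
(A,P,Y): not NE [P1→B gives 6>0; P3→W gives 8>1]
(A,P,Z): not NE [P1→B gives 8>5; P2→R gives 7>4; P3→W gives 8>4]
(A,P,W): not NE [P2→Q gives 7>6]
(A,Q,X): not NE [P1→C gives 8>2; P2→R gives 9>3]
(A,Q,Y): not NE [P2→P gives 7>6; P3→X gives 7>4]
(A,Q,Z): not NE [P1→C gives 7>4; P2→R gives 7>4; P3→X gives 7>2]
(A,Q,W): not NE [P3→X gives 7>5]
(A,R,X): not NE [P1→B gives 4>3; P3→Z gives 7>3]
(A,R,Y): not NE [P2→P gives 7>1; P3→Z gives 7>3]
(A,R,Z): not NE [P1→B gives 2>1]
(A,R,W): not NE [P2→Q gives 7>2; P3→Z gives 7>1]
(B,P,X): not NE [P1→C gives 2>0; P2→R gives 4>1; P3→Z gives 8>0]
(B,P,Y): not NE [P2→Q gives 9>0; P3→Z gives 8>2]
(B,P,Z): not NE [P2→R gives 9>6]
(B,P,W): not NE [P1→A gives 7>3; P2→Q gives 9>2; P3→Z gives 8>6]
(B,Q,X): not NE [P1→C gives 8>6; P2→R gives 4>2]
(B,Q,Y): not NE [P1→A gives 9>6; P3→X gives 7>6]
(B,Q,Z): not NE [P1→C gives 7>3; P2→R gives 9>1; P3→X gives 7>3]
(B,Q,W): not NE [P3→X gives 7>0]
(B,R,X): not NE [P3→Y gives 8>6]
(B,R,Y): not NE [P1→A gives 7>4; P2→Q gives 9>1]
(B,R,Z): not NE [P3→Y gives 8>7]
(B,R,W): not NE [P2→Q gives 9>5; P3→Y gives 8>6]
(C,P,X): NE
(C,P,Y): not NE [P1→B gives 6>2; P2→Q gives 9>2]
(C,P,Z): not NE [P1→B gives 8>1; P2→R gives 8>7; P3→Y gives 8>5]
(C,P,W): not NE [P1→A gives 7>6; P2→Q gives 2>0; P3→Y gives 8>7]
(C,Q,X): not NE [P2→P gives 7>3; P3→Y gives 9>3]
(C,Q,Y): not NE [P1→A gives 9>4]
(C,Q,Z): not NE [P2→R gives 8>5; P3→Y gives 9>3]
(C,Q,W): not NE [P1→B gives 7>5; P3→Y gives 9>6]
(C,R,X): not NE [P1→B gives 4>3; P2→P gives 7>3; P3→W gives 3>2]
(C,R,Y): not NE [P1→A gives 7>4; P2→Q gives 9>7; P3→W gives 3>2]
(C,R,Z): not NE [P1→B gives 2>0; P3→W gives 3>2]
(C,R,W): not NE [P1→B gives 5>1; P2→Q gives 2>1]

PSNE = {(C,P,X)}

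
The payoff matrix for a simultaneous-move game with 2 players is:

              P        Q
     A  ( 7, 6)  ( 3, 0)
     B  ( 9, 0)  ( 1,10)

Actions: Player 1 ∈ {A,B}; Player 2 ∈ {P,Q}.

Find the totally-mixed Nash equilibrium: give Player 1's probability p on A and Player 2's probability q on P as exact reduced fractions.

p=5/8, q=1/2

P1 indiff ⇒ q·7+(1-q)·3 = q·9+(1-q)·1 ⇒ q(-2) = (1-q)(-2) ⇒ q = 1/2
P2 indiff ⇒ p·6+(1-p)·0 = p·0+(1-p)·10 ⇒ p(6) = (1-p)(10) ⇒ p = 5/8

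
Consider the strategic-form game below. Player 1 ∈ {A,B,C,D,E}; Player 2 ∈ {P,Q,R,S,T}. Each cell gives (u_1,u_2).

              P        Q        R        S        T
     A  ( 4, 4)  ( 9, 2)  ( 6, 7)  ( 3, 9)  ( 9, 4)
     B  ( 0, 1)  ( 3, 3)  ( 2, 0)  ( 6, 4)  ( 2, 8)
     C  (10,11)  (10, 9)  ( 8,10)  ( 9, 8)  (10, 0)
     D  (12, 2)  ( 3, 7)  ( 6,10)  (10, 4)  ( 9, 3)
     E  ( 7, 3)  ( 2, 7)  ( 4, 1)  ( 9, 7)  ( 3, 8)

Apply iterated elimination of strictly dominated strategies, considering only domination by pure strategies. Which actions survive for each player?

Remaining: P1:{C,D} P2:{P,R}

P1 drop A (C beats it: P:10>4 Q:10>9 R:8>6 S:9>3 T:10>9)
P1 drop B (C beats it: P:10>0 Q:10>3 R:8>2 S:9>6 T:10>2)
P1 drop E (D beats it: P:12>7 Q:3>2 R:6>4 S:10>9 T:9>3)
P2 drop Q (R beats it: C:10>9 D:10>7)
P2 drop S (R beats it: C:10>8 D:10>4)
P2 drop T (R beats it: C:10>0 D:10>3)
P1→{C,D} P2→{P,R}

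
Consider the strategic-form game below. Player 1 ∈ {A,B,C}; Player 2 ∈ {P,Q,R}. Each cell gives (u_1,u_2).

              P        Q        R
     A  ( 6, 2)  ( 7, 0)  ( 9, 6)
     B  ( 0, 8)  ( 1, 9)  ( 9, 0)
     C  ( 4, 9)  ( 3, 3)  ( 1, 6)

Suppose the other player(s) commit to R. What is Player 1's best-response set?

P1 best: {A,B}

u_1(A vs R) = 9
u_1(B vs R) = 9
u_1(C vs R) = 1
max payoff 9 at {A,B}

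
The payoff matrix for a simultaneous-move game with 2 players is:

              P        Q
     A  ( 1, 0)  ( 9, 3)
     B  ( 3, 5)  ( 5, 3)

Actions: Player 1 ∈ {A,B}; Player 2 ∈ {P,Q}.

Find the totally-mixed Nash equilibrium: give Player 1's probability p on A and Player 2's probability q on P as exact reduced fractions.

p=2/5, q=2/3

P1 indiff ⇒ q·1+(1-q)·9 = q·3+(1-q)·5 ⇒ q(-2) = (1-q)(-4) ⇒ q = 2/3
P2 indiff ⇒ p·0+(1-p)·5 = p·3+(1-p)·3 ⇒ p(-3) = (1-p)(-2) ⇒ p = 2/5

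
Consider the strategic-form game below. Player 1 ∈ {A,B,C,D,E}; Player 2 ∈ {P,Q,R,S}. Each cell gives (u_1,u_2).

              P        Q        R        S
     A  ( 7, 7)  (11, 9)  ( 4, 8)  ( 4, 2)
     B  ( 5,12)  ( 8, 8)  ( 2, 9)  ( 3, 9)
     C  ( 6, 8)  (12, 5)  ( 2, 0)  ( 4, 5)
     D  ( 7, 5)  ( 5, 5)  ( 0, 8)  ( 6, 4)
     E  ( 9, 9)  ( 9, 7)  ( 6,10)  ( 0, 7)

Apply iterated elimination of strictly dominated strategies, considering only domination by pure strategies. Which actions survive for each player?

IESDS → P1:{A,C,E} P2:{P,Q,R}

P1 drop B (A beats it: P:7>5 Q:11>8 R:4>2 S:4>3)
P2 drop S (P beats it: A:7>2 C:8>5 D:5>4 E:9>7)
P1 drop D (E beats it: P:9>7 Q:9>5 R:6>0)
P1→{A,C,E} P2→{P,Q,R}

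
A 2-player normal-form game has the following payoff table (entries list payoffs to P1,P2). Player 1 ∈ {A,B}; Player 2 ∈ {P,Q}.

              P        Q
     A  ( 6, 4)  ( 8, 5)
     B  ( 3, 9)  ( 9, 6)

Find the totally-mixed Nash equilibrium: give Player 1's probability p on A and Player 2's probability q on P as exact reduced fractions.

P1 mixes 3/4 on A; P2 mixes 1/4 on P

P1 indiff ⇒ q·6+(1-q)·8 = q·3+(1-q)·9 ⇒ q(3) = (1-q)(1) ⇒ q = 1/4
P2 indiff ⇒ p·4+(1-p)·9 = p·5+(1-p)·6 ⇒ p(-1) = (1-p)(-3) ⇒ p = 3/4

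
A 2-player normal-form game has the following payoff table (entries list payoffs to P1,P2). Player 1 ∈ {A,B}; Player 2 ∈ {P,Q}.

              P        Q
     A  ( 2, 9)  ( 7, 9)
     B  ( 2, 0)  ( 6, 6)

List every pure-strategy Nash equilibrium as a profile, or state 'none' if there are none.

NE set: (A,P), (A,Q)

(A,P): NE
(A,Q): NE
(B,P): not NE [P2→Q gives 6>0]
(B,Q): not NE [P1→A gives 7>6]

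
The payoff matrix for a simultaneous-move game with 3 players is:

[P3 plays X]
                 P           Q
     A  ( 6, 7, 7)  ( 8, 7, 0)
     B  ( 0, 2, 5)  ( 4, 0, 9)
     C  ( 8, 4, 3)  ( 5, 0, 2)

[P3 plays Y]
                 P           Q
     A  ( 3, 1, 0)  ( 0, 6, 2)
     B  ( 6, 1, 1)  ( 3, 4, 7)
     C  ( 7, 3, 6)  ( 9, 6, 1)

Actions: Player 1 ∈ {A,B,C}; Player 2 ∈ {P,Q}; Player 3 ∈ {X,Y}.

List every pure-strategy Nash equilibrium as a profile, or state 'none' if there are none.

PSNE: ∅

(A,P,X): not NE [P1→C gives 8>6]
(A,P,Y): not NE [P1→C gives 7>3; P2→Q gives 6>1; P3→X gives 7>0]
(A,Q,X): not NE [P3→Y gives 2>0]
(A,Q,Y): not NE [P1→C gives 9>0]
(B,P,X): not NE [P1→C gives 8>0]
(B,P,Y): not NE [P1→C gives 7>6; P2→Q gives 4>1; P3→X gives 5>1]
(B,Q,X): not NE [P1→A gives 8>4; P2→P gives 2>0]
(B,Q,Y): not NE [P1→C gives 9>3; P3→X gives 9>7]
(C,P,X): not NE [P3→Y gives 6>3]
(C,P,Y): not NE [P2→Q gives 6>3]
(C,Q,X): not NE [P1→A gives 8>5; P2→P gives 4>0]
(C,Q,Y): not NE [P3→X gives 2>1]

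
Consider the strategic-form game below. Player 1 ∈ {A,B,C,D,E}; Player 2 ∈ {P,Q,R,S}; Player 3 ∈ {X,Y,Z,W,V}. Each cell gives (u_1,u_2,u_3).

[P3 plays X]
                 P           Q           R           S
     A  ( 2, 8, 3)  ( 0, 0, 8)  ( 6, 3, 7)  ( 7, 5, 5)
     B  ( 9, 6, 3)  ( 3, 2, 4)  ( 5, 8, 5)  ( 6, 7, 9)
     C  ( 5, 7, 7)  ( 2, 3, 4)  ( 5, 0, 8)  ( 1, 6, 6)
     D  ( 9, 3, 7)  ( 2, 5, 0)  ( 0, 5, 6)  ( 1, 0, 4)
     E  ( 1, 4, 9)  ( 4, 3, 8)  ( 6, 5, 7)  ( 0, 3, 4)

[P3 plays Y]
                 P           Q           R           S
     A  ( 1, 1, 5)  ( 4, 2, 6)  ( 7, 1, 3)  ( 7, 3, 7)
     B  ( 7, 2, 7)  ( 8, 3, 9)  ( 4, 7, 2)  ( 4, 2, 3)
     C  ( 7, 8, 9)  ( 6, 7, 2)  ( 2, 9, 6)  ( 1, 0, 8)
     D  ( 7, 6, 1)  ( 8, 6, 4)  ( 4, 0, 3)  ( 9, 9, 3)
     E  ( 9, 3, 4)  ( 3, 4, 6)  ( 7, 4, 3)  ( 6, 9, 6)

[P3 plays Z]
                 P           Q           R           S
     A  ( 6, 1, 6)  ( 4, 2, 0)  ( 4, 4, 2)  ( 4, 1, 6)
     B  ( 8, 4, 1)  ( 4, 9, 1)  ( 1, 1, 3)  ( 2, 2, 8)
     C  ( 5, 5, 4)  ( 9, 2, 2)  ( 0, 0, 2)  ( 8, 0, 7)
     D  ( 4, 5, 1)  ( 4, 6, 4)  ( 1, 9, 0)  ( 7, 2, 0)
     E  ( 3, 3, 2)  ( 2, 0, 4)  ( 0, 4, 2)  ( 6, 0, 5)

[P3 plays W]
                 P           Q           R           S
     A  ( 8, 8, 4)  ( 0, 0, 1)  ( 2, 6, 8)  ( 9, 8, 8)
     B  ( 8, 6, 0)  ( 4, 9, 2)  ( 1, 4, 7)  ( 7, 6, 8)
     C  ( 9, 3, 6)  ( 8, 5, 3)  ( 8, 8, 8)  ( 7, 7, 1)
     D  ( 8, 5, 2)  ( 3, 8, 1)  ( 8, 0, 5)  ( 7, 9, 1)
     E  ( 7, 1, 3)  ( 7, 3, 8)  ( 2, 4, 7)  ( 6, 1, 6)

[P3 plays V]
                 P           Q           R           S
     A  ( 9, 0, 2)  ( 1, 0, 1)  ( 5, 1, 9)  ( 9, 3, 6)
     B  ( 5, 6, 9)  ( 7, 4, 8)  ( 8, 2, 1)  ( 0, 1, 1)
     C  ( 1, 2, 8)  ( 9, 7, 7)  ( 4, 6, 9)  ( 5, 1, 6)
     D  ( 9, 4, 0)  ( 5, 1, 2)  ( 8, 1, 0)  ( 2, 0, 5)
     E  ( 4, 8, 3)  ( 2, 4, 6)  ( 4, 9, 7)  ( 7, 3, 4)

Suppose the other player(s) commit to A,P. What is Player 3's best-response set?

argmax u_3 = {Z}

u_3(X vs A,P) = 3
u_3(Y vs A,P) = 5
u_3(Z vs A,P) = 6
u_3(W vs A,P) = 4
u_3(V vs A,P) = 2
max payoff 6 at {Z}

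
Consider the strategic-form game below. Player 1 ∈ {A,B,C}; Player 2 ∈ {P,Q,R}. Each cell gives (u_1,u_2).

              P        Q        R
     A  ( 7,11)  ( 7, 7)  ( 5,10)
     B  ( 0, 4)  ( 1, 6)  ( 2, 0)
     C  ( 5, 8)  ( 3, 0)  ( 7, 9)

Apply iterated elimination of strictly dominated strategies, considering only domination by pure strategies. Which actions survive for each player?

Remaining: P1:{A,C} P2:{P,R}

P1 drop B (A beats it: P:7>0 Q:7>1 R:5>2)
P2 drop Q (P beats it: A:11>7 C:8>0)
P1→{A,C} P2→{P,R}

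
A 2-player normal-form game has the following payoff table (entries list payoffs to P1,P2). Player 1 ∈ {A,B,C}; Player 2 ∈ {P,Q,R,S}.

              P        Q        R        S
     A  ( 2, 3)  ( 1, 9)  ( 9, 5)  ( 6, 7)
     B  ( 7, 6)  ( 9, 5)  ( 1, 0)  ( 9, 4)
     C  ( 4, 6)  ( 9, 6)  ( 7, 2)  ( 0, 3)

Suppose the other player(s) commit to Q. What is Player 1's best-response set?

u_1(A vs Q) = 1
u_1(B vs Q) = 9
u_1(C vs Q) = 9
max payoff 9 at {B,C}

BR_1 = {B,C}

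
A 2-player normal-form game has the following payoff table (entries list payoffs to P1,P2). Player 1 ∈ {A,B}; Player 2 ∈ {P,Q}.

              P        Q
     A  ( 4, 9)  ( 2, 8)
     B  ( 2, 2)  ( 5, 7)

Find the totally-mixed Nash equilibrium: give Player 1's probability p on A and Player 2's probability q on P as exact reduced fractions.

p=5/6, q=3/5

P1 indiff ⇒ q·4+(1-q)·2 = q·2+(1-q)·5 ⇒ q(2) = (1-q)(3) ⇒ q = 3/5
P2 indiff ⇒ p·9+(1-p)·2 = p·8+(1-p)·7 ⇒ p(1) = (1-p)(5) ⇒ p = 5/6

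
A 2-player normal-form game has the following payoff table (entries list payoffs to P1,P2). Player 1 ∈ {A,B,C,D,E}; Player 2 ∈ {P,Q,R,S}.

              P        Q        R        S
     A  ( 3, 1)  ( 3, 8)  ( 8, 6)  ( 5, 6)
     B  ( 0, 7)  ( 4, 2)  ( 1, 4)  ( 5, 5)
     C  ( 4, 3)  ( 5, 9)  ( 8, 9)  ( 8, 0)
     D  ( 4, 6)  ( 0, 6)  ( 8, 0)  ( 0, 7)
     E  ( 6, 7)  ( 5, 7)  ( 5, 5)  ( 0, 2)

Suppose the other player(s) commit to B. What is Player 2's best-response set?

BR_2 = {P}

u_2(P vs B) = 7
u_2(Q vs B) = 2
u_2(R vs B) = 4
u_2(S vs B) = 5
max payoff 7 at {P}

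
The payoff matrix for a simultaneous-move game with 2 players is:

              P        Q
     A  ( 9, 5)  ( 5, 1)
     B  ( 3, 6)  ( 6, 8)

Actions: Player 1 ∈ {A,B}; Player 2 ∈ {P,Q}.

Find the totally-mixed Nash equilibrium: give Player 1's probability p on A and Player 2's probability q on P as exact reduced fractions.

P1 mixes 1/3 on A; P2 mixes 1/7 on P

P1 indiff ⇒ q·9+(1-q)·5 = q·3+(1-q)·6 ⇒ q(6) = (1-q)(1) ⇒ q = 1/7
P2 indiff ⇒ p·5+(1-p)·6 = p·1+(1-p)·8 ⇒ p(4) = (1-p)(2) ⇒ p = 1/3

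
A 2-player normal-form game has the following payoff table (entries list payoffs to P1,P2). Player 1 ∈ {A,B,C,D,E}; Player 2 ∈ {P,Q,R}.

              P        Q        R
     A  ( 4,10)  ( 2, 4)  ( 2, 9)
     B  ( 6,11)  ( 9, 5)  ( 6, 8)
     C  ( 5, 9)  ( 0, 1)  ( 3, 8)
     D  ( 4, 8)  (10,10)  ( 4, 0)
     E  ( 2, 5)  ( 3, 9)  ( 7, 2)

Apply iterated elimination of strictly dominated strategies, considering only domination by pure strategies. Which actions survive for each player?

P1 drop A (B beats it: P:6>4 Q:9>2 R:6>2)
P1 drop C (B beats it: P:6>5 Q:9>0 R:6>3)
P2 drop R (P beats it: B:11>8 D:8>0 E:5>2)
P1 drop E (B beats it: P:6>2 Q:9>3)
P1→{B,D} P2→{P,Q}

IESDS → P1:{B,D} P2:{P,Q}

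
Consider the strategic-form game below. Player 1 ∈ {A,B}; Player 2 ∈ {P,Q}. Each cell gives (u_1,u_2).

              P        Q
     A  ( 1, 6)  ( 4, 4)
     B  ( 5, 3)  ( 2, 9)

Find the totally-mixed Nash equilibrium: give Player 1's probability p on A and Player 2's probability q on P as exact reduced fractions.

p=3/4, q=1/3

P1 indiff ⇒ q·1+(1-q)·4 = q·5+(1-q)·2 ⇒ q(-4) = (1-q)(-2) ⇒ q = 1/3
P2 indiff ⇒ p·6+(1-p)·3 = p·4+(1-p)·9 ⇒ p(2) = (1-p)(6) ⇒ p = 3/4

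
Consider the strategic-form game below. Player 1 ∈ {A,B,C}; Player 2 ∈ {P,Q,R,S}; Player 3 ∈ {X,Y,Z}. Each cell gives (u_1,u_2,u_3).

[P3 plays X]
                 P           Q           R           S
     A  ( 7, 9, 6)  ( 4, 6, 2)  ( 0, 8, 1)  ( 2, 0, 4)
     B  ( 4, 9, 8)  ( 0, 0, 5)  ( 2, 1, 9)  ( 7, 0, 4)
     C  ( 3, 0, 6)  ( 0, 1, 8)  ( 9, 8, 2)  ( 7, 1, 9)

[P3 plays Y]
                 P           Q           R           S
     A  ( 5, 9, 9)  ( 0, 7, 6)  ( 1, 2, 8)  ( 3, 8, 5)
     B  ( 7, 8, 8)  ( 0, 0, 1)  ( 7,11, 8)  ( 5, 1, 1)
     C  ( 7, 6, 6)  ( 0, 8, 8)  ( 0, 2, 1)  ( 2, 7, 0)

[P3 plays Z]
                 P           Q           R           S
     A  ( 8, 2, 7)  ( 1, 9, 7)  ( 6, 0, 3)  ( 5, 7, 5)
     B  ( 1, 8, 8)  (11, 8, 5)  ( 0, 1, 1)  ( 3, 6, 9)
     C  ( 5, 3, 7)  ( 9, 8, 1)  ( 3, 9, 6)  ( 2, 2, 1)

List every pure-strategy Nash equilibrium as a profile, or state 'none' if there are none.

(A,P,X): not NE [P3→Y gives 9>6]
(A,P,Y): not NE [P1→C gives 7>5]
(A,P,Z): not NE [P2→Q gives 9>2; P3→Y gives 9>7]
(A,Q,X): not NE [P2→P gives 9>6; P3→Z gives 7>2]
(A,Q,Y): not NE [P2→P gives 9>7; P3→Z gives 7>6]
(A,Q,Z): not NE [P1→B gives 11>1]
(A,R,X): not NE [P1→C gives 9>0; P2→P gives 9>8; P3→Y gives 8>1]
(A,R,Y): not NE [P1→B gives 7>1; P2→P gives 9>2]
(A,R,Z): not NE [P2→Q gives 9>0; P3→Y gives 8>3]
(A,S,X): not NE [P1→C gives 7>2; P2→P gives 9>0; P3→Z gives 5>4]
(A,S,Y): not NE [P1→B gives 5>3; P2→P gives 9>8]
(A,S,Z): not NE [P2→Q gives 9>7]
(B,P,X): not NE [P1→A gives 7>4]
(B,P,Y): not NE [P2→R gives 11>8]
(B,P,Z): not NE [P1→A gives 8>1]
(B,Q,X): not NE [P1→A gives 4>0; P2→P gives 9>0]
(B,Q,Y): not NE [P2→R gives 11>0; P3→Z gives 5>1]
(B,Q,Z): NE
(B,R,X): not NE [P1→C gives 9>2; P2→P gives 9>1]
(B,R,Y): not NE [P3→X gives 9>8]
(B,R,Z): not NE [P1→A gives 6>0; P2→Q gives 8>1; P3→X gives 9>1]
(B,S,X): not NE [P2→P gives 9>0; P3→Z gives 9>4]
(B,S,Y): not NE [P2→R gives 11>1; P3→Z gives 9>1]
(B,S,Z): not NE [P1→A gives 5>3; P2→Q gives 8>6]
(C,P,X): not NE [P1→A gives 7>3; P2→R gives 8>0; P3→Z gives 7>6]
(C,P,Y): not NE [P2→Q gives 8>6; P3→Z gives 7>6]
(C,P,Z): not NE [P1→A gives 8>5; P2→R gives 9>3]
(C,Q,X): not NE [P1→A gives 4>0; P2→R gives 8>1]
(C,Q,Y): NE
(C,Q,Z): not NE [P1→B gives 11>9; P2→R gives 9>8; P3→Y gives 8>1]
(C,R,X): not NE [P3→Z gives 6>2]
(C,R,Y): not NE [P1→B gives 7>0; P2→Q gives 8>2; P3→Z gives 6>1]
(C,R,Z): not NE [P1→A gives 6>3]
(C,S,X): not NE [P2→R gives 8>1]
(C,S,Y): not NE [P1→B gives 5>2; P2→Q gives 8>7; P3→X gives 9>0]
(C,S,Z): not NE [P1→A gives 5>2; P2→R gives 9>2; P3→X gives 9>1]

PSNE = {(B,Q,Z), (C,Q,Y)}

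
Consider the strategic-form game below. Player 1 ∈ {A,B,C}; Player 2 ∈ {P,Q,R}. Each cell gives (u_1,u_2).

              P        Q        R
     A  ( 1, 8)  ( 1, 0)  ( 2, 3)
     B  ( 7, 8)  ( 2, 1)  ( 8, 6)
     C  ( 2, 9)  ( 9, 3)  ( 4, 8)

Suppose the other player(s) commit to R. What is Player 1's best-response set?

u_1(A vs R) = 2
u_1(B vs R) = 8
u_1(C vs R) = 4
max payoff 8 at {B}

BR_1 = {B}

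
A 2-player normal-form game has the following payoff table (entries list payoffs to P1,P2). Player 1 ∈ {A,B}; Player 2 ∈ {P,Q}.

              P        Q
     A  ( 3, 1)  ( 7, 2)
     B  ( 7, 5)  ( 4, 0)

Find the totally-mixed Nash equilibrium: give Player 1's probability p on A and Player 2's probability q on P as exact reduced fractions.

P1 indiff ⇒ q·3+(1-q)·7 = q·7+(1-q)·4 ⇒ q(-4) = (1-q)(-3) ⇒ q = 3/7
P2 indiff ⇒ p·1+(1-p)·5 = p·2+(1-p)·0 ⇒ p(-1) = (1-p)(-5) ⇒ p = 5/6

P1 mixes 5/6 on A; P2 mixes 3/7 on P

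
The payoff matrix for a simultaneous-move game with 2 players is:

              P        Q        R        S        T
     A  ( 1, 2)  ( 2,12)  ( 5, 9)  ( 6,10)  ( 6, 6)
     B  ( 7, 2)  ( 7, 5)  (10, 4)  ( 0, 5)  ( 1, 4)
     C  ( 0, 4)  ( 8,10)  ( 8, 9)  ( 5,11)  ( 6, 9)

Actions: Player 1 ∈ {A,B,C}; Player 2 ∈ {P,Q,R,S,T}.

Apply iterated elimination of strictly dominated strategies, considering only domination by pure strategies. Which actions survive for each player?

IESDS → P1:{A,C} P2:{Q,S}

P2 drop P (Q beats it: A:12>2 B:5>2 C:10>4)
P2 drop R (Q beats it: A:12>9 B:5>4 C:10>9)
P1 drop B (C beats it: Q:8>7 S:5>0 T:6>1)
P2 drop T (Q beats it: A:12>6 C:10>9)
P1→{A,C} P2→{Q,S}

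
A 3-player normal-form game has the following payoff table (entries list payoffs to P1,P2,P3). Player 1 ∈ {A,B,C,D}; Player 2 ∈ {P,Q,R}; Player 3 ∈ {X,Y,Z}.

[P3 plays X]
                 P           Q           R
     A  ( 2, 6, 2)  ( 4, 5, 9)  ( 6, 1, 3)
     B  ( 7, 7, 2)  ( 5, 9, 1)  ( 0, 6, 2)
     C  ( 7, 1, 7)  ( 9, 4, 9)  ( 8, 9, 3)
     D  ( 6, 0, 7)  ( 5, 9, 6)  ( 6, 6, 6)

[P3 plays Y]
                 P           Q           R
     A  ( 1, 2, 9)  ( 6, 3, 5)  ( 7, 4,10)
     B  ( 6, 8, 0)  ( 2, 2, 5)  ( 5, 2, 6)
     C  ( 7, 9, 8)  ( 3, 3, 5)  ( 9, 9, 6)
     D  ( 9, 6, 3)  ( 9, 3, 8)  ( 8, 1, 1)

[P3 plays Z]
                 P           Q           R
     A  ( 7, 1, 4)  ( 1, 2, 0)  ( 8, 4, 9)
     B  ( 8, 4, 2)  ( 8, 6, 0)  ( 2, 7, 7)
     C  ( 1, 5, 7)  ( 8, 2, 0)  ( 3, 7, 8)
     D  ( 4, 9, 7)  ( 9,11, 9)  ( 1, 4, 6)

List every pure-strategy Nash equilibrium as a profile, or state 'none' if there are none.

NE set: (D,Q,Z)

(A,P,X): not NE [P1→C gives 7>2; P3→Y gives 9>2]
(A,P,Y): not NE [P1→D gives 9>1; P2→R gives 4>2]
(A,P,Z): not NE [P1→B gives 8>7; P2→R gives 4>1; P3→Y gives 9>4]
(A,Q,X): not NE [P1→C gives 9>4; P2→P gives 6>5]
(A,Q,Y): not NE [P1→D gives 9>6; P2→R gives 4>3; P3→X gives 9>5]
(A,Q,Z): not NE [P1→D gives 9>1; P2→R gives 4>2; P3→X gives 9>0]
(A,R,X): not NE [P1→C gives 8>6; P2→P gives 6>1; P3→Y gives 10>3]
(A,R,Y): not NE [P1→C gives 9>7]
(A,R,Z): not NE [P3→Y gives 10>9]
(B,P,X): not NE [P2→Q gives 9>7]
(B,P,Y): not NE [P1→D gives 9>6; P3→Z gives 2>0]
(B,P,Z): not NE [P2→R gives 7>4]
(B,Q,X): not NE [P1→C gives 9>5; P3→Y gives 5>1]
(B,Q,Y): not NE [P1→D gives 9>2; P2→P gives 8>2]
(B,Q,Z): not NE [P1→D gives 9>8; P2→R gives 7>6; P3→Y gives 5>0]
(B,R,X): not NE [P1→C gives 8>0; P2→Q gives 9>6; P3→Z gives 7>2]
(B,R,Y): not NE [P1→C gives 9>5; P2→P gives 8>2; P3→Z gives 7>6]
(B,R,Z): not NE [P1→A gives 8>2]
(C,P,X): not NE [P2→R gives 9>1; P3→Y gives 8>7]
(C,P,Y): not NE [P1→D gives 9>7]
(C,P,Z): not NE [P1→B gives 8>1; P2→R gives 7>5; P3→Y gives 8>7]
(C,Q,X): not NE [P2→R gives 9>4]
(C,Q,Y): not NE [P1→D gives 9>3; P2→R gives 9>3; P3→X gives 9>5]
(C,Q,Z): not NE [P1→D gives 9>8; P2→R gives 7>2; P3→X gives 9>0]
(C,R,X): not NE [P3→Z gives 8>3]
(C,R,Y): not NE [P3→Z gives 8>6]
(C,R,Z): not NE [P1→A gives 8>3]
(D,P,X): not NE [P1→C gives 7>6; P2→Q gives 9>0]
(D,P,Y): not NE [P3→Z gives 7>3]
(D,P,Z): not NE [P1→B gives 8>4; P2→Q gives 11>9]
(D,Q,X): not NE [P1→C gives 9>5; P3→Z gives 9>6]
(D,Q,Y): not NE [P2→P gives 6>3; P3→Z gives 9>8]
(D,Q,Z): NE
(D,R,X): not NE [P1→C gives 8>6; P2→Q gives 9>6]
(D,R,Y): not NE [P1→C gives 9>8; P2→P gives 6>1; P3→Z gives 6>1]
(D,R,Z): not NE [P1→A gives 8>1; P2→Q gives 11>4]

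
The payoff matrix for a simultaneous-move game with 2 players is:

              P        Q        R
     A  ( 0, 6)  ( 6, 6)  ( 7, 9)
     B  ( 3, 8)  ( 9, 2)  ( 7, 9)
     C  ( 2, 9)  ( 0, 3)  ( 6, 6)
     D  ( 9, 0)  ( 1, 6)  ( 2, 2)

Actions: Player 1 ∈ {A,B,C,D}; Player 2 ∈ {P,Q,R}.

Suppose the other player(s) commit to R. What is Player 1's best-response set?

BR_1 = {A,B}

u_1(A vs R) = 7
u_1(B vs R) = 7
u_1(C vs R) = 6
u_1(D vs R) = 2
max payoff 7 at {A,B}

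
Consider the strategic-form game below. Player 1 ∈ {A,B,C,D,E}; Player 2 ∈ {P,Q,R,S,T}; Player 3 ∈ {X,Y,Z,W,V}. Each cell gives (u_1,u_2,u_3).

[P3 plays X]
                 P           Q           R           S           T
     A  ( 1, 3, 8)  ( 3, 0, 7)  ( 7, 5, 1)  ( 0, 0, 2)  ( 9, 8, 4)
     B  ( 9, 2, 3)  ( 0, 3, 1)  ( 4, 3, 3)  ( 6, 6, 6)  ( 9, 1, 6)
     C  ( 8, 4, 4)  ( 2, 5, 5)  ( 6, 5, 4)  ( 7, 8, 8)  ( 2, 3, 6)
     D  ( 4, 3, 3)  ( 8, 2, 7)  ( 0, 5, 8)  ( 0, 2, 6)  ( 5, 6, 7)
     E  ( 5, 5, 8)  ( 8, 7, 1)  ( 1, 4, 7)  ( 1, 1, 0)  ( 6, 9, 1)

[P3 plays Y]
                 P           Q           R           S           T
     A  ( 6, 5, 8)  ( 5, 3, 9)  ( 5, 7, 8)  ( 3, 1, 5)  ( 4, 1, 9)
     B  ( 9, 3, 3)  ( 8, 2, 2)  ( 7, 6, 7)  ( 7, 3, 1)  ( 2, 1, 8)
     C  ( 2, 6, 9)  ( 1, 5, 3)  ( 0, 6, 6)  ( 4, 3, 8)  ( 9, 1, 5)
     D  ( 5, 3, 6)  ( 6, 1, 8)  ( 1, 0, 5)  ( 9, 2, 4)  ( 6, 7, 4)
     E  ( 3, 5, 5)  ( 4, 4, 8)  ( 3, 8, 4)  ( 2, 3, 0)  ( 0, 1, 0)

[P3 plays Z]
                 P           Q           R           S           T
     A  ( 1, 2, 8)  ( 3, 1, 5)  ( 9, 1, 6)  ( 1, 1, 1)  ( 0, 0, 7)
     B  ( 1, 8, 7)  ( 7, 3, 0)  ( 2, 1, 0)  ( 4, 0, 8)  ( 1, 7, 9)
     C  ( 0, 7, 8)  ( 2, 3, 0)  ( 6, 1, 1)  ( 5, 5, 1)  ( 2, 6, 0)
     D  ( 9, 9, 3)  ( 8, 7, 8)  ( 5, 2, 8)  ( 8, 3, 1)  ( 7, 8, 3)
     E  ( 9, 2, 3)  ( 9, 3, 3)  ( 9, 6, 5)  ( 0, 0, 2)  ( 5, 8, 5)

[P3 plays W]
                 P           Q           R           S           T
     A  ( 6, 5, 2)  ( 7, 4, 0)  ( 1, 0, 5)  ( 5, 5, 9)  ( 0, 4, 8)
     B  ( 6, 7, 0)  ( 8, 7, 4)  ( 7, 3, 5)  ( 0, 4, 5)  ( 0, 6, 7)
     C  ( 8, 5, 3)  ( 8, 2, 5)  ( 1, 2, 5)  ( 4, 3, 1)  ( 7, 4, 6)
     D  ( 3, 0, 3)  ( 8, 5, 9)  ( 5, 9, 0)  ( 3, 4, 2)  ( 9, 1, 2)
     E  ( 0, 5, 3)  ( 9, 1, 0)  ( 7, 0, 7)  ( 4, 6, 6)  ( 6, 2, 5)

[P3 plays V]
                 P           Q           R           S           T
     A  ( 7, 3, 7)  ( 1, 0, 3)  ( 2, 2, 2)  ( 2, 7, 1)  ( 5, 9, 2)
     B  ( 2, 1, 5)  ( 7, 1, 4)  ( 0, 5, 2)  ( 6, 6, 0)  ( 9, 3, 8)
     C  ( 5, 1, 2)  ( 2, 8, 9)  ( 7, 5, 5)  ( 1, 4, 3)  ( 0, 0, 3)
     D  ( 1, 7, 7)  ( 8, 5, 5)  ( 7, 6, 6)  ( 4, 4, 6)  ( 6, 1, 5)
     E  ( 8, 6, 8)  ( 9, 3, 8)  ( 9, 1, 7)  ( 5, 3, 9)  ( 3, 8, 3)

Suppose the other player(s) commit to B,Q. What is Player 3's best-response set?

P3 best: {W,V}

u_3(X vs B,Q) = 1
u_3(Y vs B,Q) = 2
u_3(Z vs B,Q) = 0
u_3(W vs B,Q) = 4
u_3(V vs B,Q) = 4
max payoff 4 at {W,V}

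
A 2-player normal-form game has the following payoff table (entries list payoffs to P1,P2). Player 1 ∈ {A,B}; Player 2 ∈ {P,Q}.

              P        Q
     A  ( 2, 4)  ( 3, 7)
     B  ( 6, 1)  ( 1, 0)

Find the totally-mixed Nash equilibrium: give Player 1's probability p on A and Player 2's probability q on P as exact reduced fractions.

p=1/4, q=1/3

P1 indiff ⇒ q·2+(1-q)·3 = q·6+(1-q)·1 ⇒ q(-4) = (1-q)(-2) ⇒ q = 1/3
P2 indiff ⇒ p·4+(1-p)·1 = p·7+(1-p)·0 ⇒ p(-3) = (1-p)(-1) ⇒ p = 1/4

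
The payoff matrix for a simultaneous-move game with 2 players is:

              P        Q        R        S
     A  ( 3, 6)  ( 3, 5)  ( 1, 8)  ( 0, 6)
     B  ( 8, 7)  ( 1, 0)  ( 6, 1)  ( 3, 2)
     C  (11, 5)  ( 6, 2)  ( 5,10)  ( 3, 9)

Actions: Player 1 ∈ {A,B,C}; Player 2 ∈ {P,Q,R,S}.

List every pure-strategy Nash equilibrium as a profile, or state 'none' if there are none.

No pure NE.

(A,P): not NE [P1→C gives 11>3; P2→R gives 8>6]
(A,Q): not NE [P1→C gives 6>3; P2→R gives 8>5]
(A,R): not NE [P1→B gives 6>1]
(A,S): not NE [P1→C gives 3>0; P2→R gives 8>6]
(B,P): not NE [P1→C gives 11>8]
(B,Q): not NE [P1→C gives 6>1; P2→P gives 7>0]
(B,R): not NE [P2→P gives 7>1]
(B,S): not NE [P2→P gives 7>2]
(C,P): not NE [P2→R gives 10>5]
(C,Q): not NE [P2→R gives 10>2]
(C,R): not NE [P1→B gives 6>5]
(C,S): not NE [P2→R gives 10>9]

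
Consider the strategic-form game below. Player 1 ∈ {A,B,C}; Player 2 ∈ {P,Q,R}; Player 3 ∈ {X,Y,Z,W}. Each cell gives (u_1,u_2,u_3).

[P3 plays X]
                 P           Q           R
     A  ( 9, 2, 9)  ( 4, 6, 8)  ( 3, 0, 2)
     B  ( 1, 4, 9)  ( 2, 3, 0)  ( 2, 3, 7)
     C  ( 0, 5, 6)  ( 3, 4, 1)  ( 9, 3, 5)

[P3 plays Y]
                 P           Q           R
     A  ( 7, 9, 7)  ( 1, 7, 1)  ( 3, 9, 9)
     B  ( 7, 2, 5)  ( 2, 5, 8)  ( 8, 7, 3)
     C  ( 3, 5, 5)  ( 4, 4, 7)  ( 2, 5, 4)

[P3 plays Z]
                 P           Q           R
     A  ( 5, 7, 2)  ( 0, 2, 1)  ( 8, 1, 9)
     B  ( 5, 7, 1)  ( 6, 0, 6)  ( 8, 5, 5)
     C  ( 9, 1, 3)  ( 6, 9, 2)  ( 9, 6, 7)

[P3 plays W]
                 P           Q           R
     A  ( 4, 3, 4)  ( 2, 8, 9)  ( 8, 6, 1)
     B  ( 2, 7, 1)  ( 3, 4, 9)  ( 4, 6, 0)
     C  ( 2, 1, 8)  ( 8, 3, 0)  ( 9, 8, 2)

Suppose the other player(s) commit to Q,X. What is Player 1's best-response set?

u_1(A vs Q,X) = 4
u_1(B vs Q,X) = 2
u_1(C vs Q,X) = 3
max payoff 4 at {A}

BR_1 = {A}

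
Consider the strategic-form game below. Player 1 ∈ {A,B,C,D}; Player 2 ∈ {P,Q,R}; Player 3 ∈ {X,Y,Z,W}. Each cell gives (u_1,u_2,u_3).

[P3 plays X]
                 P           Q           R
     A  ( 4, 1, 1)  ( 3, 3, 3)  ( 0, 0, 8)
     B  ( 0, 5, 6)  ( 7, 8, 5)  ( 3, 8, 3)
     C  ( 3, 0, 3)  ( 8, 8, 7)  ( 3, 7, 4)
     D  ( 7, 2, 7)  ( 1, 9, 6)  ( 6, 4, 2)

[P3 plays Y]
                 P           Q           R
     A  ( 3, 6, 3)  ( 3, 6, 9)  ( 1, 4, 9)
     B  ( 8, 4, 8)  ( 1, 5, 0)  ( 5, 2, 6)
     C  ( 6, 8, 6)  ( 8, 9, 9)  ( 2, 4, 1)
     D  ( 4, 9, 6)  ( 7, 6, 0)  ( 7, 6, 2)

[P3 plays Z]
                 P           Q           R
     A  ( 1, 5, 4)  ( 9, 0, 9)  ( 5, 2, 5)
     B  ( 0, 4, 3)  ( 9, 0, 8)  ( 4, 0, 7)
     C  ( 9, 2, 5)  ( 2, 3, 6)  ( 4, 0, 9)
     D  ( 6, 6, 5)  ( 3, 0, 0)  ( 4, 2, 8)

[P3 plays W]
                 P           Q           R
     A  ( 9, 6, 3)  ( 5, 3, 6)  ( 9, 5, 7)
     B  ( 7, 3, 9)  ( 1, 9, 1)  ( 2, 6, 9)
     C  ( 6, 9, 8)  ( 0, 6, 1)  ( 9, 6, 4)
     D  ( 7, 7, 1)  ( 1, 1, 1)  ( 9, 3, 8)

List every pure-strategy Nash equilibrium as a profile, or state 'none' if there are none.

(A,P,X): not NE [P1→D gives 7>4; P2→Q gives 3>1; P3→Z gives 4>1]
(A,P,Y): not NE [P1→B gives 8>3; P3→Z gives 4>3]
(A,P,Z): not NE [P1→C gives 9>1]
(A,P,W): not NE [P3→Z gives 4>3]
(A,Q,X): not NE [P1→C gives 8>3; P3→Z gives 9>3]
(A,Q,Y): not NE [P1→C gives 8>3]
(A,Q,Z): not NE [P2→P gives 5>0]
(A,Q,W): not NE [P2→P gives 6>3; P3→Z gives 9>6]
(A,R,X): not NE [P1→D gives 6>0; P2→Q gives 3>0; P3→Y gives 9>8]
(A,R,Y): not NE [P1→D gives 7>1; P2→Q gives 6>4]
(A,R,Z): not NE [P2→P gives 5>2; P3→Y gives 9>5]
(A,R,W): not NE [P2→P gives 6>5; P3→Y gives 9>7]
(B,P,X): not NE [P1→D gives 7>0; P2→R gives 8>5; P3→W gives 9>6]
(B,P,Y): not NE [P2→Q gives 5>4; P3→W gives 9>8]
(B,P,Z): not NE [P1→C gives 9>0; P3→W gives 9>3]
(B,P,W): not NE [P1→A gives 9>7; P2→Q gives 9>3]
(B,Q,X): not NE [P1→C gives 8>7; P3→Z gives 8>5]
(B,Q,Y): not NE [P1→C gives 8>1; P3→Z gives 8>0]
(B,Q,Z): not NE [P2→P gives 4>0]
(B,Q,W): not NE [P1→A gives 5>1; P3→Z gives 8>1]
(B,R,X): not NE [P1→D gives 6>3; P3→W gives 9>3]
(B,R,Y): not NE [P1→D gives 7>5; P2→Q gives 5>2; P3→W gives 9>6]
(B,R,Z): not NE [P1→A gives 5>4; P2→P gives 4>0; P3→W gives 9>7]
(B,R,W): not NE [P1→D gives 9>2; P2→Q gives 9>6]
(C,P,X): not NE [P1→D gives 7>3; P2→Q gives 8>0; P3→W gives 8>3]
(C,P,Y): not NE [P1→B gives 8>6; P2→Q gives 9>8; P3→W gives 8>6]
(C,P,Z): not NE [P2→Q gives 3>2; P3→W gives 8>5]
(C,P,W): not NE [P1→A gives 9>6]
(C,Q,X): not NE [P3→Y gives 9>7]
(C,Q,Y): NE
(C,Q,Z): not NE [P1→B gives 9>2; P3→Y gives 9>6]
(C,Q,W): not NE [P1→A gives 5>0; P2→P gives 9>6; P3→Y gives 9>1]
(C,R,X): not NE [P1→D gives 6>3; P2→Q gives 8>7; P3→Z gives 9>4]
(C,R,Y): not NE [P1→D gives 7>2; P2→Q gives 9>4; P3→Z gives 9>1]
(C,R,Z): not NE [P1→A gives 5>4; P2→Q gives 3>0]
(C,R,W): not NE [P2→P gives 9>6; P3→Z gives 9>4]
(D,P,X): not NE [P2→Q gives 9>2]
(D,P,Y): not NE [P1→B gives 8>4; P3→X gives 7>6]
(D,P,Z): not NE [P1→C gives 9>6; P3→X gives 7>5]
(D,P,W): not NE [P1→A gives 9>7; P3→X gives 7>1]
(D,Q,X): not NE [P1→C gives 8>1]
(D,Q,Y): not NE [P1→C gives 8>7; P2→P gives 9>6; P3→X gives 6>0]
(D,Q,Z): not NE [P1→B gives 9>3; P2→P gives 6>0; P3→X gives 6>0]
(D,Q,W): not NE [P1→A gives 5>1; P2→P gives 7>1; P3→X gives 6>1]
(D,R,X): not NE [P2→Q gives 9>4; P3→W gives 8>2]
(D,R,Y): not NE [P2→P gives 9>6; P3→W gives 8>2]
(D,R,Z): not NE [P1→A gives 5>4; P2→P gives 6>2]
(D,R,W): not NE [P2→P gives 7>3]

NE set: (C,Q,Y)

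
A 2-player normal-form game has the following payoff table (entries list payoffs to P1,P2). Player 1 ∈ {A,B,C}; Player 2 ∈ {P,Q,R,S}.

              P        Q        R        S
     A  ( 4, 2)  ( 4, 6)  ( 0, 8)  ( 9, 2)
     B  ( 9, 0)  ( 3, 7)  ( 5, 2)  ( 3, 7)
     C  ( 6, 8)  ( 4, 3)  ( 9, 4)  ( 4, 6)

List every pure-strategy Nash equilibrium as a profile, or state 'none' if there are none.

(A,P): not NE [P1→B gives 9>4; P2→R gives 8>2]
(A,Q): not NE [P2→R gives 8>6]
(A,R): not NE [P1→C gives 9>0]
(A,S): not NE [P2→R gives 8>2]
(B,P): not NE [P2→S gives 7>0]
(B,Q): not NE [P1→C gives 4>3]
(B,R): not NE [P1→C gives 9>5; P2→S gives 7>2]
(B,S): not NE [P1→A gives 9>3]
(C,P): not NE [P1→B gives 9>6]
(C,Q): not NE [P2→P gives 8>3]
(C,R): not NE [P2→P gives 8>4]
(C,S): not NE [P1→A gives 9>4; P2→P gives 8>6]

No pure NE.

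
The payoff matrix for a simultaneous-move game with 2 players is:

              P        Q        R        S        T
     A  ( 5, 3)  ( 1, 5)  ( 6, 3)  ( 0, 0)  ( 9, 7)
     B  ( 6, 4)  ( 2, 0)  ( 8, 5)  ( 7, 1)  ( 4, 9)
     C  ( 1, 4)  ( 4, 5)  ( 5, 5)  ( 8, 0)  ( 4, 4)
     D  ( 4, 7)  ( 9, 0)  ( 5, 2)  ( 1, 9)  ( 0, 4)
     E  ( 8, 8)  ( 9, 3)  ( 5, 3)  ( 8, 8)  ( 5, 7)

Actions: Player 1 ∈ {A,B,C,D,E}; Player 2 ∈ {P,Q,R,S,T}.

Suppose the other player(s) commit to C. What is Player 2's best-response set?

argmax u_2 = {Q,R}

u_2(P vs C) = 4
u_2(Q vs C) = 5
u_2(R vs C) = 5
u_2(S vs C) = 0
u_2(T vs C) = 4
max payoff 5 at {Q,R}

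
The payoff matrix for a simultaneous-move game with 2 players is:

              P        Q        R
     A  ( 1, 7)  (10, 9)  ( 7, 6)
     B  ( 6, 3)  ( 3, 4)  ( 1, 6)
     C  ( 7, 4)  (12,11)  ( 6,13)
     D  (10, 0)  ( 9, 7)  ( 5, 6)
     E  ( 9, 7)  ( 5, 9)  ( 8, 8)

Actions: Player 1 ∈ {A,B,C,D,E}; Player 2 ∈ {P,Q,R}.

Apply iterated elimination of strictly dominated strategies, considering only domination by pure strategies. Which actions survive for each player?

Remaining: P1:{A,C,E} P2:{Q,R}

P1 drop B (C beats it: P:7>6 Q:12>3 R:6>1)
P2 drop P (Q beats it: A:9>7 C:11>4 D:7>0 E:9>7)
P1 drop D (A beats it: Q:10>9 R:7>5)
P1→{A,C,E} P2→{Q,R}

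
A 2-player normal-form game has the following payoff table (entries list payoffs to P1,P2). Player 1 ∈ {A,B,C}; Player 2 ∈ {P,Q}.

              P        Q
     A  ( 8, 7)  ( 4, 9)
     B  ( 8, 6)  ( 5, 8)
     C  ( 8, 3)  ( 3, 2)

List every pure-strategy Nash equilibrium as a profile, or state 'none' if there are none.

NE set: (B,Q), (C,P)

(A,P): not NE [P2→Q gives 9>7]
(A,Q): not NE [P1→B gives 5>4]
(B,P): not NE [P2→Q gives 8>6]
(B,Q): NE
(C,P): NE
(C,Q): not NE [P1→B gives 5>3; P2→P gives 3>2]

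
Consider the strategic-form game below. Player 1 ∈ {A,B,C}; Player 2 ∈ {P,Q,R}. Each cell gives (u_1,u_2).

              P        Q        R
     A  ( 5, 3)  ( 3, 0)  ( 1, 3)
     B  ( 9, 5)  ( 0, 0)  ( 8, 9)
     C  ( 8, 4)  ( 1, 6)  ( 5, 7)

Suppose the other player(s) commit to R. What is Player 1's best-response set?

u_1(A vs R) = 1
u_1(B vs R) = 8
u_1(C vs R) = 5
max payoff 8 at {B}

P1 best: {B}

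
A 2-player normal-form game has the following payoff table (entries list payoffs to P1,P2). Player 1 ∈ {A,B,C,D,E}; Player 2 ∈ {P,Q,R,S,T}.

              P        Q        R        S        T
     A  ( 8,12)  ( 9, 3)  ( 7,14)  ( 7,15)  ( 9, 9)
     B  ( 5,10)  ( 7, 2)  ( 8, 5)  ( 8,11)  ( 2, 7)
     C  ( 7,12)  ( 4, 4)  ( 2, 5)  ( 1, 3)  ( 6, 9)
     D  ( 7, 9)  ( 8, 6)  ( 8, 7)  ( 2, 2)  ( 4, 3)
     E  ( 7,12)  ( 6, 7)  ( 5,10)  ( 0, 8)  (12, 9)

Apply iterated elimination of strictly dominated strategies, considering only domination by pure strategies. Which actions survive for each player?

Survivors P1:{A,B,D} P2:{P,R,S}

P1 drop C (A beats it: P:8>7 Q:9>4 R:7>2 S:7>1 T:9>6)
P2 drop Q (P beats it: A:12>3 B:10>2 D:9>6 E:12>7)
P2 drop T (P beats it: A:12>9 B:10>7 D:9>3 E:12>9)
P1 drop E (A beats it: P:8>7 R:7>5 S:7>0)
P1→{A,B,D} P2→{P,R,S}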